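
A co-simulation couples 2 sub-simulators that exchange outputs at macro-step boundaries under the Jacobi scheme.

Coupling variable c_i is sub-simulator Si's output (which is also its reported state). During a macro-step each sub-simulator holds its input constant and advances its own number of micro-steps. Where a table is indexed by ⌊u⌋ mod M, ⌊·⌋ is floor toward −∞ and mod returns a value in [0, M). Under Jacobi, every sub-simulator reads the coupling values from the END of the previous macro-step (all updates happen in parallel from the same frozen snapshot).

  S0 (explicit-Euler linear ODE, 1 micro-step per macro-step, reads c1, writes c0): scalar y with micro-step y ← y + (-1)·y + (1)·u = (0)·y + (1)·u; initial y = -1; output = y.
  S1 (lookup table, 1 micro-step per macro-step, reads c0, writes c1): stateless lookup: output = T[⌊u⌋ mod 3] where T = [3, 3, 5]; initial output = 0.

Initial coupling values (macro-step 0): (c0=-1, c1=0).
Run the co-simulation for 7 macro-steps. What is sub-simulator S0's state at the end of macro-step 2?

macro 1: S0 reads c1=0 → after 1×micro: 0; S1 reads c0=-1 → after 1×micro: 5 ⇒ (c0=0, c1=5)
macro 2: S0 reads c1=5 → after 1×micro: 5; S1 reads c0=0 → after 1×micro: 3 ⇒ (c0=5, c1=3)
macro 3: S0 reads c1=3 → after 1×micro: 3; S1 reads c0=5 → after 1×micro: 5 ⇒ (c0=3, c1=5)
macro 4: S0 reads c1=5 → after 1×micro: 5; S1 reads c0=3 → after 1×micro: 3 ⇒ (c0=5, c1=3)
macro 5: S0 reads c1=3 → after 1×micro: 3; S1 reads c0=5 → after 1×micro: 5 ⇒ (c0=3, c1=5)
macro 6: S0 reads c1=5 → after 1×micro: 5; S1 reads c0=3 → after 1×micro: 3 ⇒ (c0=5, c1=3)
macro 7: S0 reads c1=3 → after 1×micro: 3; S1 reads c0=5 → after 1×micro: 5 ⇒ (c0=3, c1=5)

S0 state at macro-step 2 = 5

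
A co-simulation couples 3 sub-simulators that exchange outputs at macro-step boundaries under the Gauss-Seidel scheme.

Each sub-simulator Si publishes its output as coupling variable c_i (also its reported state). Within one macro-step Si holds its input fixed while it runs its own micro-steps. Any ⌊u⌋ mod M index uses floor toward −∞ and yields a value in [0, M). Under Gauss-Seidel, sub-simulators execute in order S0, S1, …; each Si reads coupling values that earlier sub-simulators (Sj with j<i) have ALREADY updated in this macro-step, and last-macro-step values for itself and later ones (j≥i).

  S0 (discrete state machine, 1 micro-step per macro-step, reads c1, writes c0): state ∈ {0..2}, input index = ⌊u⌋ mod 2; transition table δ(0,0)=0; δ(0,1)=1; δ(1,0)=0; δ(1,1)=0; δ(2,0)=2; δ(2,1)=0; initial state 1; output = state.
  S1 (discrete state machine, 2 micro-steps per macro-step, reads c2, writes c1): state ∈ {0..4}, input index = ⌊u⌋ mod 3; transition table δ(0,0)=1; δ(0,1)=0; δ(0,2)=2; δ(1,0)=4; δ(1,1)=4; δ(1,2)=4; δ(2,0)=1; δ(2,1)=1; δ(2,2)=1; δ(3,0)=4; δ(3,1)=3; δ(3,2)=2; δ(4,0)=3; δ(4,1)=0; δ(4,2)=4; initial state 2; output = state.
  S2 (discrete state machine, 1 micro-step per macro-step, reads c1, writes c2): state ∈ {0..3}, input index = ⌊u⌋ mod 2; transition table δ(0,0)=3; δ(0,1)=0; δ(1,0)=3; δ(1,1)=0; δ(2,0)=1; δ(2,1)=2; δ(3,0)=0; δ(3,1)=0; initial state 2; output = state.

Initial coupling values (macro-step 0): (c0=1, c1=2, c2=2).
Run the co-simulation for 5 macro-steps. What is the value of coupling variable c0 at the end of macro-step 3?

c0 at macro-step 3 = 0

macro 1: S0 reads c1=2 → after 1×micro: 0; S1 reads c2=2 → after 2×micro: 4; S2 reads c1=4 → after 1×micro: 1 ⇒ (c0=0, c1=4, c2=1)
macro 2: S0 reads c1=4 → after 1×micro: 0; S1 reads c2=1 → after 2×micro: 0; S2 reads c1=0 → after 1×micro: 3 ⇒ (c0=0, c1=0, c2=3)
macro 3: S0 reads c1=0 → after 1×micro: 0; S1 reads c2=3 → after 2×micro: 4; S2 reads c1=4 → after 1×micro: 0 ⇒ (c0=0, c1=4, c2=0)
macro 4: S0 reads c1=4 → after 1×micro: 0; S1 reads c2=0 → after 2×micro: 4; S2 reads c1=4 → after 1×micro: 3 ⇒ (c0=0, c1=4, c2=3)
macro 5: S0 reads c1=4 → after 1×micro: 0; S1 reads c2=3 → after 2×micro: 4; S2 reads c1=4 → after 1×micro: 0 ⇒ (c0=0, c1=4, c2=0)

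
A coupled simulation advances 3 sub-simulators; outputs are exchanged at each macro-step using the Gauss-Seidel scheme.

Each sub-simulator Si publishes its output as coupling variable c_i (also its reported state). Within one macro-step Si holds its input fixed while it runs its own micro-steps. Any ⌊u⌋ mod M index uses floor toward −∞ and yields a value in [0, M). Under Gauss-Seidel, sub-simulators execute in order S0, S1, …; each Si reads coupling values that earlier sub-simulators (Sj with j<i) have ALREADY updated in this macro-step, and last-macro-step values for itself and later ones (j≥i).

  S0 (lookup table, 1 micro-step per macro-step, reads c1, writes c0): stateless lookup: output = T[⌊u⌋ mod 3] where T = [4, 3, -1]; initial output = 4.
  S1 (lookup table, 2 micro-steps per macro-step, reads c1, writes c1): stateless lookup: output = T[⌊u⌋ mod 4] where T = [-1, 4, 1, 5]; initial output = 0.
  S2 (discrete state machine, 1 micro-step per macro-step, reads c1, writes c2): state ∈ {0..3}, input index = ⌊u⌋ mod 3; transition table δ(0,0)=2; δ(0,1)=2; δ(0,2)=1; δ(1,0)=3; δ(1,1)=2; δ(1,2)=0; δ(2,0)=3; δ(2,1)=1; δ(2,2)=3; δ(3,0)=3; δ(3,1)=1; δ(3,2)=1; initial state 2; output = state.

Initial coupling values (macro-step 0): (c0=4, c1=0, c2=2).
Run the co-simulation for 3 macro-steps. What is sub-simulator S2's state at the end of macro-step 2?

macro 1: S0 reads c1=0 → after 1×micro: 4; S1 reads c1=0 → after 2×micro: -1; S2 reads c1=-1 → after 1×micro: 3 ⇒ (c0=4, c1=-1, c2=3)
macro 2: S0 reads c1=-1 → after 1×micro: -1; S1 reads c1=-1 → after 2×micro: 5; S2 reads c1=5 → after 1×micro: 1 ⇒ (c0=-1, c1=5, c2=1)
macro 3: S0 reads c1=5 → after 1×micro: -1; S1 reads c1=5 → after 2×micro: 4; S2 reads c1=4 → after 1×micro: 2 ⇒ (c0=-1, c1=4, c2=2)

S2 state at macro-step 2 = 1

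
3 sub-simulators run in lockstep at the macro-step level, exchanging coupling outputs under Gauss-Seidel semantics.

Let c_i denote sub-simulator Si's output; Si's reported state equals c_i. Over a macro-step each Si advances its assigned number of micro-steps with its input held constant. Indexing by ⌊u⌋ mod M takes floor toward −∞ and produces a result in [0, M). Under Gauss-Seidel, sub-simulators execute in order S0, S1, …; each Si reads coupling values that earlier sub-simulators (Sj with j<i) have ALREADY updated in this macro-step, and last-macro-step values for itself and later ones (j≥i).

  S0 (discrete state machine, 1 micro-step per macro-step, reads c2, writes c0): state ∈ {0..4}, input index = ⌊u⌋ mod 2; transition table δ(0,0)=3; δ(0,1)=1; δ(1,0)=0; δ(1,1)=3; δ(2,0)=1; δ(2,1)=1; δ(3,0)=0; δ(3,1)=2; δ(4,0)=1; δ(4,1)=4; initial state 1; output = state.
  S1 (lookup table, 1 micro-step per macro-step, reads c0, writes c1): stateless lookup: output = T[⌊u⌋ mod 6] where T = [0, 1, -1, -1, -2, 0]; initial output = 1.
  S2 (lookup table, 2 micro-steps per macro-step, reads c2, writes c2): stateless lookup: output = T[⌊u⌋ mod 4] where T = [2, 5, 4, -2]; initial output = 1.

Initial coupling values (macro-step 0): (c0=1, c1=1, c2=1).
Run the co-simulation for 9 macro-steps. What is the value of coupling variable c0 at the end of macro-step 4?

c0 at macro-step 4 = 3

macro 1: S0 reads c2=1 → after 1×micro: 3; S1 reads c0=3 → after 1×micro: -1; S2 reads c2=1 → after 2×micro: 5 ⇒ (c0=3, c1=-1, c2=5)
macro 2: S0 reads c2=5 → after 1×micro: 2; S1 reads c0=2 → after 1×micro: -1; S2 reads c2=5 → after 2×micro: 5 ⇒ (c0=2, c1=-1, c2=5)
macro 3: S0 reads c2=5 → after 1×micro: 1; S1 reads c0=1 → after 1×micro: 1; S2 reads c2=5 → after 2×micro: 5 ⇒ (c0=1, c1=1, c2=5)
macro 4: S0 reads c2=5 → after 1×micro: 3; S1 reads c0=3 → after 1×micro: -1; S2 reads c2=5 → after 2×micro: 5 ⇒ (c0=3, c1=-1, c2=5)
macro 5: S0 reads c2=5 → after 1×micro: 2; S1 reads c0=2 → after 1×micro: -1; S2 reads c2=5 → after 2×micro: 5 ⇒ (c0=2, c1=-1, c2=5)
macro 6: S0 reads c2=5 → after 1×micro: 1; S1 reads c0=1 → after 1×micro: 1; S2 reads c2=5 → after 2×micro: 5 ⇒ (c0=1, c1=1, c2=5)
macro 7: S0 reads c2=5 → after 1×micro: 3; S1 reads c0=3 → after 1×micro: -1; S2 reads c2=5 → after 2×micro: 5 ⇒ (c0=3, c1=-1, c2=5)
macro 8: S0 reads c2=5 → after 1×micro: 2; S1 reads c0=2 → after 1×micro: -1; S2 reads c2=5 → after 2×micro: 5 ⇒ (c0=2, c1=-1, c2=5)
macro 9: S0 reads c2=5 → after 1×micro: 1; S1 reads c0=1 → after 1×micro: 1; S2 reads c2=5 → after 2×micro: 5 ⇒ (c0=1, c1=1, c2=5)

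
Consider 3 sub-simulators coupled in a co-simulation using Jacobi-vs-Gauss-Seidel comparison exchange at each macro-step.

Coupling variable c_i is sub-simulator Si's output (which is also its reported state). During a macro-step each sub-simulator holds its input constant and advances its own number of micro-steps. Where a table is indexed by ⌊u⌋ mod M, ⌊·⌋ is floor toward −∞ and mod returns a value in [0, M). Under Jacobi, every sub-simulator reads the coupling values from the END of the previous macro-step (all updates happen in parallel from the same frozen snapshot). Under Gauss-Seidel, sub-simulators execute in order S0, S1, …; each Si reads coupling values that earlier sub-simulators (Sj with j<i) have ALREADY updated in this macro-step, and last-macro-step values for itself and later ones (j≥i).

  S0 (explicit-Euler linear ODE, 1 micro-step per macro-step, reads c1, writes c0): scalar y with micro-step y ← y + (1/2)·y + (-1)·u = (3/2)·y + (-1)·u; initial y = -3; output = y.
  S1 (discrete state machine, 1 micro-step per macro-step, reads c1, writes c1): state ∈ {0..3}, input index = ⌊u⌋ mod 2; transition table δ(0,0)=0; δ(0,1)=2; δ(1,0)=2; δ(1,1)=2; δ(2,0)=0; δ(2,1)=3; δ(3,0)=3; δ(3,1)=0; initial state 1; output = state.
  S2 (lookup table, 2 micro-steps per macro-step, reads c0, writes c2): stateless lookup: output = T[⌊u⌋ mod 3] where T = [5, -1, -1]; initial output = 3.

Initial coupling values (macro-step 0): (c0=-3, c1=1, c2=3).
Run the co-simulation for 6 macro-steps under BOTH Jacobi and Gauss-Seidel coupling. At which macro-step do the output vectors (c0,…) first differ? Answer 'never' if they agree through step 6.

[Jacobi] macro 1: S0 reads c1=1 → after 1×micro: -11/2; S1 reads c1=1 → after 1×micro: 2; S2 reads c0=-3 → after 2×micro: 5 ⇒ (c0=-11/2, c1=2, c2=5)
[Jacobi] macro 2: S0 reads c1=2 → after 1×micro: -41/4; S1 reads c1=2 → after 1×micro: 0; S2 reads c0=-11/2 → after 2×micro: 5 ⇒ (c0=-41/4, c1=0, c2=5)
[Jacobi] macro 3: S0 reads c1=0 → after 1×micro: -123/8; S1 reads c1=0 → after 1×micro: 0; S2 reads c0=-41/4 → after 2×micro: -1 ⇒ (c0=-123/8, c1=0, c2=-1)
[Jacobi] macro 4: S0 reads c1=0 → after 1×micro: -369/16; S1 reads c1=0 → after 1×micro: 0; S2 reads c0=-123/8 → after 2×micro: -1 ⇒ (c0=-369/16, c1=0, c2=-1)
[Jacobi] macro 5: S0 reads c1=0 → after 1×micro: -1107/32; S1 reads c1=0 → after 1×micro: 0; S2 reads c0=-369/16 → after 2×micro: 5 ⇒ (c0=-1107/32, c1=0, c2=5)
[Jacobi] macro 6: S0 reads c1=0 → after 1×micro: -3321/64; S1 reads c1=0 → after 1×micro: 0; S2 reads c0=-1107/32 → after 2×micro: -1 ⇒ (c0=-3321/64, c1=0, c2=-1)
[Gauss-Seidel] macro 1: S0 reads c1=1 → after 1×micro: -11/2; S1 reads c1=1 → after 1×micro: 2; S2 reads c0=-11/2 → after 2×micro: 5 ⇒ (c0=-11/2, c1=2, c2=5)
[Gauss-Seidel] macro 2: S0 reads c1=2 → after 1×micro: -41/4; S1 reads c1=2 → after 1×micro: 0; S2 reads c0=-41/4 → after 2×micro: -1 ⇒ (c0=-41/4, c1=0, c2=-1)
[Gauss-Seidel] macro 3: S0 reads c1=0 → after 1×micro: -123/8; S1 reads c1=0 → after 1×micro: 0; S2 reads c0=-123/8 → after 2×micro: -1 ⇒ (c0=-123/8, c1=0, c2=-1)
[Gauss-Seidel] macro 4: S0 reads c1=0 → after 1×micro: -369/16; S1 reads c1=0 → after 1×micro: 0; S2 reads c0=-369/16 → after 2×micro: 5 ⇒ (c0=-369/16, c1=0, c2=5)
[Gauss-Seidel] macro 5: S0 reads c1=0 → after 1×micro: -1107/32; S1 reads c1=0 → after 1×micro: 0; S2 reads c0=-1107/32 → after 2×micro: -1 ⇒ (c0=-1107/32, c1=0, c2=-1)
[Gauss-Seidel] macro 6: S0 reads c1=0 → after 1×micro: -3321/64; S1 reads c1=0 → after 1×micro: 0; S2 reads c0=-3321/64 → after 2×micro: -1 ⇒ (c0=-3321/64, c1=0, c2=-1)

first divergence at macro-step: 2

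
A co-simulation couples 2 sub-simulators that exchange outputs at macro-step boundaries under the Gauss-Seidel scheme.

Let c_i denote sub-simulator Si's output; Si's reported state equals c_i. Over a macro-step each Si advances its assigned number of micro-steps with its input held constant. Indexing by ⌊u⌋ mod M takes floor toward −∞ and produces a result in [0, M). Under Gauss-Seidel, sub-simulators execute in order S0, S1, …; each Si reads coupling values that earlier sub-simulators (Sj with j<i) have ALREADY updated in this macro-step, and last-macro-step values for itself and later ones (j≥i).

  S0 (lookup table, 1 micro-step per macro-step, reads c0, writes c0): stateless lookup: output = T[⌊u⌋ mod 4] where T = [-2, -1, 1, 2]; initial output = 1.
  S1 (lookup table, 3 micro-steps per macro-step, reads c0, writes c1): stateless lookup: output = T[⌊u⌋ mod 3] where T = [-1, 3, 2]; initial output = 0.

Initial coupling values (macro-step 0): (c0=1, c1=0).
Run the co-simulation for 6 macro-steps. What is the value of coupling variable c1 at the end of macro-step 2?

macro 1: S0 reads c0=1 → after 1×micro: -1; S1 reads c0=-1 → after 3×micro: 2 ⇒ (c0=-1, c1=2)
macro 2: S0 reads c0=-1 → after 1×micro: 2; S1 reads c0=2 → after 3×micro: 2 ⇒ (c0=2, c1=2)
macro 3: S0 reads c0=2 → after 1×micro: 1; S1 reads c0=1 → after 3×micro: 3 ⇒ (c0=1, c1=3)
macro 4: S0 reads c0=1 → after 1×micro: -1; S1 reads c0=-1 → after 3×micro: 2 ⇒ (c0=-1, c1=2)
macro 5: S0 reads c0=-1 → after 1×micro: 2; S1 reads c0=2 → after 3×micro: 2 ⇒ (c0=2, c1=2)
macro 6: S0 reads c0=2 → after 1×micro: 1; S1 reads c0=1 → after 3×micro: 3 ⇒ (c0=1, c1=3)

c1 at macro-step 2 = 2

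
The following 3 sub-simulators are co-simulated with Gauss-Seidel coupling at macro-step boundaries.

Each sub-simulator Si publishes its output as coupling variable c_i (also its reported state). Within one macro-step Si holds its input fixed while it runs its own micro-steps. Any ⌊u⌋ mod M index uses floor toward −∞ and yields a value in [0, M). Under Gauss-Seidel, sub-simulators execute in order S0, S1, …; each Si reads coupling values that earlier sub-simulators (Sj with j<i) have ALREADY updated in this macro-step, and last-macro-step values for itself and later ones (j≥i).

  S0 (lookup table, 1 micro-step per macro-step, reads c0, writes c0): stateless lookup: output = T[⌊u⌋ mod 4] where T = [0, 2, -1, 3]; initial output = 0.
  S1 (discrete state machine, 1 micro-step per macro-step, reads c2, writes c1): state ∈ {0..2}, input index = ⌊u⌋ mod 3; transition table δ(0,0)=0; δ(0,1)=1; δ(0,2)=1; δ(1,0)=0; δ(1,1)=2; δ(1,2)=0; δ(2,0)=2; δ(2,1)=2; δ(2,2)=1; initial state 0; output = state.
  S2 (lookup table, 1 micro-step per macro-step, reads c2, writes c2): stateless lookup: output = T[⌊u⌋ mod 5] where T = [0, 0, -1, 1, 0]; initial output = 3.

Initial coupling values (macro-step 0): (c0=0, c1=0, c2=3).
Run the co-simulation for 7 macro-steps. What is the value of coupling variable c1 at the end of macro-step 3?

c1 at macro-step 3 = 0

macro 1: S0 reads c0=0 → after 1×micro: 0; S1 reads c2=3 → after 1×micro: 0; S2 reads c2=3 → after 1×micro: 1 ⇒ (c0=0, c1=0, c2=1)
macro 2: S0 reads c0=0 → after 1×micro: 0; S1 reads c2=1 → after 1×micro: 1; S2 reads c2=1 → after 1×micro: 0 ⇒ (c0=0, c1=1, c2=0)
macro 3: S0 reads c0=0 → after 1×micro: 0; S1 reads c2=0 → after 1×micro: 0; S2 reads c2=0 → after 1×micro: 0 ⇒ (c0=0, c1=0, c2=0)
macro 4: S0 reads c0=0 → after 1×micro: 0; S1 reads c2=0 → after 1×micro: 0; S2 reads c2=0 → after 1×micro: 0 ⇒ (c0=0, c1=0, c2=0)
macro 5: S0 reads c0=0 → after 1×micro: 0; S1 reads c2=0 → after 1×micro: 0; S2 reads c2=0 → after 1×micro: 0 ⇒ (c0=0, c1=0, c2=0)
macro 6: S0 reads c0=0 → after 1×micro: 0; S1 reads c2=0 → after 1×micro: 0; S2 reads c2=0 → after 1×micro: 0 ⇒ (c0=0, c1=0, c2=0)
macro 7: S0 reads c0=0 → after 1×micro: 0; S1 reads c2=0 → after 1×micro: 0; S2 reads c2=0 → after 1×micro: 0 ⇒ (c0=0, c1=0, c2=0)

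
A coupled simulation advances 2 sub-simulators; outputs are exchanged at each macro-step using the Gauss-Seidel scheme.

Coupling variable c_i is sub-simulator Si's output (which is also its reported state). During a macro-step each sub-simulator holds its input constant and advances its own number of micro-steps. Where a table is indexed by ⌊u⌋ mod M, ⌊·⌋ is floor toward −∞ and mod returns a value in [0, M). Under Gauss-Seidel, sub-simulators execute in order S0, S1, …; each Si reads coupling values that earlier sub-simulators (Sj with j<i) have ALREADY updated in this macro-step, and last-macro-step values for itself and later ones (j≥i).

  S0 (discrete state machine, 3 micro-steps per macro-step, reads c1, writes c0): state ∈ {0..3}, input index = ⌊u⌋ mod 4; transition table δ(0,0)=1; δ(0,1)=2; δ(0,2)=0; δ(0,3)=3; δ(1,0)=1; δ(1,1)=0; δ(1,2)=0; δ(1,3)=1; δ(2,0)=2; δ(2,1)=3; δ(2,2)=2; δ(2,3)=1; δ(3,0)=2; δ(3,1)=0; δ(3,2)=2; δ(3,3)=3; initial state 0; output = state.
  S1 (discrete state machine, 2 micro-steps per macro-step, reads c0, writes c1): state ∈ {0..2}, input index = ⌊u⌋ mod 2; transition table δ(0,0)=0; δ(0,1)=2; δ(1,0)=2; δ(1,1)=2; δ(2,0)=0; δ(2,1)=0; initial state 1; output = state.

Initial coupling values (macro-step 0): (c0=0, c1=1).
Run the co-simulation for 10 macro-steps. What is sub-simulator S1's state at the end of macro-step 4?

S1 state at macro-step 4 = 0

macro 1: S0 reads c1=1 → after 3×micro: 0; S1 reads c0=0 → after 2×micro: 0 ⇒ (c0=0, c1=0)
macro 2: S0 reads c1=0 → after 3×micro: 1; S1 reads c0=1 → after 2×micro: 0 ⇒ (c0=1, c1=0)
macro 3: S0 reads c1=0 → after 3×micro: 1; S1 reads c0=1 → after 2×micro: 0 ⇒ (c0=1, c1=0)
macro 4: S0 reads c1=0 → after 3×micro: 1; S1 reads c0=1 → after 2×micro: 0 ⇒ (c0=1, c1=0)
macro 5: S0 reads c1=0 → after 3×micro: 1; S1 reads c0=1 → after 2×micro: 0 ⇒ (c0=1, c1=0)
macro 6: S0 reads c1=0 → after 3×micro: 1; S1 reads c0=1 → after 2×micro: 0 ⇒ (c0=1, c1=0)
macro 7: S0 reads c1=0 → after 3×micro: 1; S1 reads c0=1 → after 2×micro: 0 ⇒ (c0=1, c1=0)
macro 8: S0 reads c1=0 → after 3×micro: 1; S1 reads c0=1 → after 2×micro: 0 ⇒ (c0=1, c1=0)
macro 9: S0 reads c1=0 → after 3×micro: 1; S1 reads c0=1 → after 2×micro: 0 ⇒ (c0=1, c1=0)
macro 10: S0 reads c1=0 → after 3×micro: 1; S1 reads c0=1 → after 2×micro: 0 ⇒ (c0=1, c1=0)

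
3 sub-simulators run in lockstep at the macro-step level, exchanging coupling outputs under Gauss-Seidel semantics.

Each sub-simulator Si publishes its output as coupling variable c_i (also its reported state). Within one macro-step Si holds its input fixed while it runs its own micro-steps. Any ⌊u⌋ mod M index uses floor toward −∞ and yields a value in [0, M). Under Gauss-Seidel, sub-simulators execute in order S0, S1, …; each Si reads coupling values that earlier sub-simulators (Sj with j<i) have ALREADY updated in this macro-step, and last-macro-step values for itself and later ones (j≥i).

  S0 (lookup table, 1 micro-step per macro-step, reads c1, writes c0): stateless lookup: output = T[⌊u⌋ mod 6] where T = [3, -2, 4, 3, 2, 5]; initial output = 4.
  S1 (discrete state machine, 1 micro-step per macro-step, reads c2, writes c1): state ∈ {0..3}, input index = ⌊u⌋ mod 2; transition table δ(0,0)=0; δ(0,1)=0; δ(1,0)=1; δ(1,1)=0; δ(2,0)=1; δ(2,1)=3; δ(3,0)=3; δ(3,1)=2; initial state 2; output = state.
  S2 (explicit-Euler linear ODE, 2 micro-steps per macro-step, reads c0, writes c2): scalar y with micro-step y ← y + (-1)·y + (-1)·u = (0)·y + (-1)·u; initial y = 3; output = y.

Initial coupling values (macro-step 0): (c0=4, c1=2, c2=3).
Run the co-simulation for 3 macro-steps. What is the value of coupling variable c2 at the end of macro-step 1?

c2 at macro-step 1 = -4

macro 1: S0 reads c1=2 → after 1×micro: 4; S1 reads c2=3 → after 1×micro: 3; S2 reads c0=4 → after 2×micro: -4 ⇒ (c0=4, c1=3, c2=-4)
macro 2: S0 reads c1=3 → after 1×micro: 3; S1 reads c2=-4 → after 1×micro: 3; S2 reads c0=3 → after 2×micro: -3 ⇒ (c0=3, c1=3, c2=-3)
macro 3: S0 reads c1=3 → after 1×micro: 3; S1 reads c2=-3 → after 1×micro: 2; S2 reads c0=3 → after 2×micro: -3 ⇒ (c0=3, c1=2, c2=-3)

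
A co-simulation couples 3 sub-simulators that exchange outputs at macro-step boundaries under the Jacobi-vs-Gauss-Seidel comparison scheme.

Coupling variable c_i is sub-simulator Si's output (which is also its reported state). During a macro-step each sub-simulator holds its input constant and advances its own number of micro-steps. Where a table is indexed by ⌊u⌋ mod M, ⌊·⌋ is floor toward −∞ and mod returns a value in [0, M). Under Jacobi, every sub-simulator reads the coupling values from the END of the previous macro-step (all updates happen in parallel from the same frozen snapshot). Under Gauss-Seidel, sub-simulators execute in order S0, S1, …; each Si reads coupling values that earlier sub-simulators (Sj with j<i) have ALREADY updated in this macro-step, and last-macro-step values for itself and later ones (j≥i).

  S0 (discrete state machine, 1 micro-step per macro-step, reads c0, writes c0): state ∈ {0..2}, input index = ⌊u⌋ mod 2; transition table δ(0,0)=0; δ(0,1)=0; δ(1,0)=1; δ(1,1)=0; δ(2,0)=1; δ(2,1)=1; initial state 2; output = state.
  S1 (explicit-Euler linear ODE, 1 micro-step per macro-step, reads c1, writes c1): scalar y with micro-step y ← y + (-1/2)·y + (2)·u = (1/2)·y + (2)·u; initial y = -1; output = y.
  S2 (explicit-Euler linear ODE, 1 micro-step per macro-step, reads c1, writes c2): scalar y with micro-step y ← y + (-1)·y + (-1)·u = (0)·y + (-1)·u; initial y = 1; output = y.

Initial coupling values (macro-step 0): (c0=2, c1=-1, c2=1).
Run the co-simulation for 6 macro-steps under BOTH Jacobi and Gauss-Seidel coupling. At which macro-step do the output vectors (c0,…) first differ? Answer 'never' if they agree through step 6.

first divergence at macro-step: 1

[Jacobi] macro 1: S0 reads c0=2 → after 1×micro: 1; S1 reads c1=-1 → after 1×micro: -5/2; S2 reads c1=-1 → after 1×micro: 1 ⇒ (c0=1, c1=-5/2, c2=1)
[Jacobi] macro 2: S0 reads c0=1 → after 1×micro: 0; S1 reads c1=-5/2 → after 1×micro: -25/4; S2 reads c1=-5/2 → after 1×micro: 5/2 ⇒ (c0=0, c1=-25/4, c2=5/2)
[Jacobi] macro 3: S0 reads c0=0 → after 1×micro: 0; S1 reads c1=-25/4 → after 1×micro: -125/8; S2 reads c1=-25/4 → after 1×micro: 25/4 ⇒ (c0=0, c1=-125/8, c2=25/4)
[Jacobi] macro 4: S0 reads c0=0 → after 1×micro: 0; S1 reads c1=-125/8 → after 1×micro: -625/16; S2 reads c1=-125/8 → after 1×micro: 125/8 ⇒ (c0=0, c1=-625/16, c2=125/8)
[Jacobi] macro 5: S0 reads c0=0 → after 1×micro: 0; S1 reads c1=-625/16 → after 1×micro: -3125/32; S2 reads c1=-625/16 → after 1×micro: 625/16 ⇒ (c0=0, c1=-3125/32, c2=625/16)
[Jacobi] macro 6: S0 reads c0=0 → after 1×micro: 0; S1 reads c1=-3125/32 → after 1×micro: -15625/64; S2 reads c1=-3125/32 → after 1×micro: 3125/32 ⇒ (c0=0, c1=-15625/64, c2=3125/32)
[Gauss-Seidel] macro 1: S0 reads c0=2 → after 1×micro: 1; S1 reads c1=-1 → after 1×micro: -5/2; S2 reads c1=-5/2 → after 1×micro: 5/2 ⇒ (c0=1, c1=-5/2, c2=5/2)
[Gauss-Seidel] macro 2: S0 reads c0=1 → after 1×micro: 0; S1 reads c1=-5/2 → after 1×micro: -25/4; S2 reads c1=-25/4 → after 1×micro: 25/4 ⇒ (c0=0, c1=-25/4, c2=25/4)
[Gauss-Seidel] macro 3: S0 reads c0=0 → after 1×micro: 0; S1 reads c1=-25/4 → after 1×micro: -125/8; S2 reads c1=-125/8 → after 1×micro: 125/8 ⇒ (c0=0, c1=-125/8, c2=125/8)
[Gauss-Seidel] macro 4: S0 reads c0=0 → after 1×micro: 0; S1 reads c1=-125/8 → after 1×micro: -625/16; S2 reads c1=-625/16 → after 1×micro: 625/16 ⇒ (c0=0, c1=-625/16, c2=625/16)
[Gauss-Seidel] macro 5: S0 reads c0=0 → after 1×micro: 0; S1 reads c1=-625/16 → after 1×micro: -3125/32; S2 reads c1=-3125/32 → after 1×micro: 3125/32 ⇒ (c0=0, c1=-3125/32, c2=3125/32)
[Gauss-Seidel] macro 6: S0 reads c0=0 → after 1×micro: 0; S1 reads c1=-3125/32 → after 1×micro: -15625/64; S2 reads c1=-15625/64 → after 1×micro: 15625/64 ⇒ (c0=0, c1=-15625/64, c2=15625/64)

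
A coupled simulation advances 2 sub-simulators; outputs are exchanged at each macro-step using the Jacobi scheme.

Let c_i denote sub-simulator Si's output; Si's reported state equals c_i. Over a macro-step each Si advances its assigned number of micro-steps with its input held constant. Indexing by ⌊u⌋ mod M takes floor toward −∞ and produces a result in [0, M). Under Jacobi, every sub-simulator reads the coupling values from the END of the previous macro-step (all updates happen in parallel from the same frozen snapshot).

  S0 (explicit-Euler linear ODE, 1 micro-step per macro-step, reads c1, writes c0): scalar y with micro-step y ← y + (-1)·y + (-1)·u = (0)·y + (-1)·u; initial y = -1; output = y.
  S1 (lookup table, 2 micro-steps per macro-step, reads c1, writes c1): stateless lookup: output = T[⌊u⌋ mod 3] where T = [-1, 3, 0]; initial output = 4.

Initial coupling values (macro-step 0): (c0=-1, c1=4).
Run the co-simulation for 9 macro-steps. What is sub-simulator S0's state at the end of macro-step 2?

S0 state at macro-step 2 = -3

macro 1: S0 reads c1=4 → after 1×micro: -4; S1 reads c1=4 → after 2×micro: 3 ⇒ (c0=-4, c1=3)
macro 2: S0 reads c1=3 → after 1×micro: -3; S1 reads c1=3 → after 2×micro: -1 ⇒ (c0=-3, c1=-1)
macro 3: S0 reads c1=-1 → after 1×micro: 1; S1 reads c1=-1 → after 2×micro: 0 ⇒ (c0=1, c1=0)
macro 4: S0 reads c1=0 → after 1×micro: 0; S1 reads c1=0 → after 2×micro: -1 ⇒ (c0=0, c1=-1)
macro 5: S0 reads c1=-1 → after 1×micro: 1; S1 reads c1=-1 → after 2×micro: 0 ⇒ (c0=1, c1=0)
macro 6: S0 reads c1=0 → after 1×micro: 0; S1 reads c1=0 → after 2×micro: -1 ⇒ (c0=0, c1=-1)
macro 7: S0 reads c1=-1 → after 1×micro: 1; S1 reads c1=-1 → after 2×micro: 0 ⇒ (c0=1, c1=0)
macro 8: S0 reads c1=0 → after 1×micro: 0; S1 reads c1=0 → after 2×micro: -1 ⇒ (c0=0, c1=-1)
macro 9: S0 reads c1=-1 → after 1×micro: 1; S1 reads c1=-1 → after 2×micro: 0 ⇒ (c0=1, c1=0)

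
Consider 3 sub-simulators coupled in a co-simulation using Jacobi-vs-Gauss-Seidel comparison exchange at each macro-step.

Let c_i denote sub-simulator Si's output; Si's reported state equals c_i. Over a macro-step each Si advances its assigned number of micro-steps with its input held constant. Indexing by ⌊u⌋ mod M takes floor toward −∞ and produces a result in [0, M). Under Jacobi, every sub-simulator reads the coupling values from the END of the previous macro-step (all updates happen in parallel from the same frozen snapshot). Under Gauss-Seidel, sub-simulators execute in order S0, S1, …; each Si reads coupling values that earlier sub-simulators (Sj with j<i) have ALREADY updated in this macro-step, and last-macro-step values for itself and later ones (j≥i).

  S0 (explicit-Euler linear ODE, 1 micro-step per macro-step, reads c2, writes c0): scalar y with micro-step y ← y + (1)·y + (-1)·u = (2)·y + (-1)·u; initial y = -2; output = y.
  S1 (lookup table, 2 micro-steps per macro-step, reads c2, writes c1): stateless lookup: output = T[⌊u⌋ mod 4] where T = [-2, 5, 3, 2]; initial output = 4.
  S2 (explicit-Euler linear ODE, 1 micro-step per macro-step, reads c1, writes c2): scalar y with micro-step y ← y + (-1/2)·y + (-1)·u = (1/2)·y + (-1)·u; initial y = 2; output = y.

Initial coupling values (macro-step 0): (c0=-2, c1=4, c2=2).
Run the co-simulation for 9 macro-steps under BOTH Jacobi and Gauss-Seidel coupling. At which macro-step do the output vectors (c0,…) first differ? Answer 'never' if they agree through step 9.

first divergence at macro-step: 1

[Jacobi] macro 1: S0 reads c2=2 → after 1×micro: -6; S1 reads c2=2 → after 2×micro: 3; S2 reads c1=4 → after 1×micro: -3 ⇒ (c0=-6, c1=3, c2=-3)
[Jacobi] macro 2: S0 reads c2=-3 → after 1×micro: -9; S1 reads c2=-3 → after 2×micro: 5; S2 reads c1=3 → after 1×micro: -9/2 ⇒ (c0=-9, c1=5, c2=-9/2)
[Jacobi] macro 3: S0 reads c2=-9/2 → after 1×micro: -27/2; S1 reads c2=-9/2 → after 2×micro: 2; S2 reads c1=5 → after 1×micro: -29/4 ⇒ (c0=-27/2, c1=2, c2=-29/4)
[Jacobi] macro 4: S0 reads c2=-29/4 → after 1×micro: -79/4; S1 reads c2=-29/4 → after 2×micro: -2; S2 reads c1=2 → after 1×micro: -45/8 ⇒ (c0=-79/4, c1=-2, c2=-45/8)
[Jacobi] macro 5: S0 reads c2=-45/8 → after 1×micro: -271/8; S1 reads c2=-45/8 → after 2×micro: 3; S2 reads c1=-2 → after 1×micro: -13/16 ⇒ (c0=-271/8, c1=3, c2=-13/16)
[Jacobi] macro 6: S0 reads c2=-13/16 → after 1×micro: -1071/16; S1 reads c2=-13/16 → after 2×micro: 2; S2 reads c1=3 → after 1×micro: -109/32 ⇒ (c0=-1071/16, c1=2, c2=-109/32)
[Jacobi] macro 7: S0 reads c2=-109/32 → after 1×micro: -4175/32; S1 reads c2=-109/32 → after 2×micro: -2; S2 reads c1=2 → after 1×micro: -237/64 ⇒ (c0=-4175/32, c1=-2, c2=-237/64)
[Jacobi] macro 8: S0 reads c2=-237/64 → after 1×micro: -16463/64; S1 reads c2=-237/64 → after 2×micro: -2; S2 reads c1=-2 → after 1×micro: 19/128 ⇒ (c0=-16463/64, c1=-2, c2=19/128)
[Jacobi] macro 9: S0 reads c2=19/128 → after 1×micro: -65871/128; S1 reads c2=19/128 → after 2×micro: -2; S2 reads c1=-2 → after 1×micro: 531/256 ⇒ (c0=-65871/128, c1=-2, c2=531/256)
[Gauss-Seidel] macro 1: S0 reads c2=2 → after 1×micro: -6; S1 reads c2=2 → after 2×micro: 3; S2 reads c1=3 → after 1×micro: -2 ⇒ (c0=-6, c1=3, c2=-2)
[Gauss-Seidel] macro 2: S0 reads c2=-2 → after 1×micro: -10; S1 reads c2=-2 → after 2×micro: 3; S2 reads c1=3 → after 1×micro: -4 ⇒ (c0=-10, c1=3, c2=-4)
[Gauss-Seidel] macro 3: S0 reads c2=-4 → after 1×micro: -16; S1 reads c2=-4 → after 2×micro: -2; S2 reads c1=-2 → after 1×micro: 0 ⇒ (c0=-16, c1=-2, c2=0)
[Gauss-Seidel] macro 4: S0 reads c2=0 → after 1×micro: -32; S1 reads c2=0 → after 2×micro: -2; S2 reads c1=-2 → after 1×micro: 2 ⇒ (c0=-32, c1=-2, c2=2)
[Gauss-Seidel] macro 5: S0 reads c2=2 → after 1×micro: -66; S1 reads c2=2 → after 2×micro: 3; S2 reads c1=3 → after 1×micro: -2 ⇒ (c0=-66, c1=3, c2=-2)
[Gauss-Seidel] macro 6: S0 reads c2=-2 → after 1×micro: -130; S1 reads c2=-2 → after 2×micro: 3; S2 reads c1=3 → after 1×micro: -4 ⇒ (c0=-130, c1=3, c2=-4)
[Gauss-Seidel] macro 7: S0 reads c2=-4 → after 1×micro: -256; S1 reads c2=-4 → after 2×micro: -2; S2 reads c1=-2 → after 1×micro: 0 ⇒ (c0=-256, c1=-2, c2=0)
[Gauss-Seidel] macro 8: S0 reads c2=0 → after 1×micro: -512; S1 reads c2=0 → after 2×micro: -2; S2 reads c1=-2 → after 1×micro: 2 ⇒ (c0=-512, c1=-2, c2=2)
[Gauss-Seidel] macro 9: S0 reads c2=2 → after 1×micro: -1026; S1 reads c2=2 → after 2×micro: 3; S2 reads c1=3 → after 1×micro: -2 ⇒ (c0=-1026, c1=3, c2=-2)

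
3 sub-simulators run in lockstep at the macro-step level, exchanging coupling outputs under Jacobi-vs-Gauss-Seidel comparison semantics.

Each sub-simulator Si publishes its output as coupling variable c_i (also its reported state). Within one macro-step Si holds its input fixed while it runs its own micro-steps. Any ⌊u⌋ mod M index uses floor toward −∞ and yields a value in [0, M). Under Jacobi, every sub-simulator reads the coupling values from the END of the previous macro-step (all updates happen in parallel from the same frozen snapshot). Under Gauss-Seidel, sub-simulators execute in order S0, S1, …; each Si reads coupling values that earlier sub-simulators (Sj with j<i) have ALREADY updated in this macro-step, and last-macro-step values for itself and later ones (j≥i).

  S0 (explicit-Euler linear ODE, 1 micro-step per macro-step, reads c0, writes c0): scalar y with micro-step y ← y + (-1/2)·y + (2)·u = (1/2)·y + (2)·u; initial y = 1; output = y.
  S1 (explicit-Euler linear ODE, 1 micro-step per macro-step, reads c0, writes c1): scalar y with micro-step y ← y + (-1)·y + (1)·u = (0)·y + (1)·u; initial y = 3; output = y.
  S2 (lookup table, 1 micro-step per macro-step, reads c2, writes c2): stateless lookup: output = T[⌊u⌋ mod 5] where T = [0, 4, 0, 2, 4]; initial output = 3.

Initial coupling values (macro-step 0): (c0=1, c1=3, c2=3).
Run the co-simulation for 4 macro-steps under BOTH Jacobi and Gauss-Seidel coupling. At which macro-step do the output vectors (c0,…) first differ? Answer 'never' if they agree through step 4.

first divergence at macro-step: 1

[Jacobi] macro 1: S0 reads c0=1 → after 1×micro: 5/2; S1 reads c0=1 → after 1×micro: 1; S2 reads c2=3 → after 1×micro: 2 ⇒ (c0=5/2, c1=1, c2=2)
[Jacobi] macro 2: S0 reads c0=5/2 → after 1×micro: 25/4; S1 reads c0=5/2 → after 1×micro: 5/2; S2 reads c2=2 → after 1×micro: 0 ⇒ (c0=25/4, c1=5/2, c2=0)
[Jacobi] macro 3: S0 reads c0=25/4 → after 1×micro: 125/8; S1 reads c0=25/4 → after 1×micro: 25/4; S2 reads c2=0 → after 1×micro: 0 ⇒ (c0=125/8, c1=25/4, c2=0)
[Jacobi] macro 4: S0 reads c0=125/8 → after 1×micro: 625/16; S1 reads c0=125/8 → after 1×micro: 125/8; S2 reads c2=0 → after 1×micro: 0 ⇒ (c0=625/16, c1=125/8, c2=0)
[Gauss-Seidel] macro 1: S0 reads c0=1 → after 1×micro: 5/2; S1 reads c0=5/2 → after 1×micro: 5/2; S2 reads c2=3 → after 1×micro: 2 ⇒ (c0=5/2, c1=5/2, c2=2)
[Gauss-Seidel] macro 2: S0 reads c0=5/2 → after 1×micro: 25/4; S1 reads c0=25/4 → after 1×micro: 25/4; S2 reads c2=2 → after 1×micro: 0 ⇒ (c0=25/4, c1=25/4, c2=0)
[Gauss-Seidel] macro 3: S0 reads c0=25/4 → after 1×micro: 125/8; S1 reads c0=125/8 → after 1×micro: 125/8; S2 reads c2=0 → after 1×micro: 0 ⇒ (c0=125/8, c1=125/8, c2=0)
[Gauss-Seidel] macro 4: S0 reads c0=125/8 → after 1×micro: 625/16; S1 reads c0=625/16 → after 1×micro: 625/16; S2 reads c2=0 → after 1×micro: 0 ⇒ (c0=625/16, c1=625/16, c2=0)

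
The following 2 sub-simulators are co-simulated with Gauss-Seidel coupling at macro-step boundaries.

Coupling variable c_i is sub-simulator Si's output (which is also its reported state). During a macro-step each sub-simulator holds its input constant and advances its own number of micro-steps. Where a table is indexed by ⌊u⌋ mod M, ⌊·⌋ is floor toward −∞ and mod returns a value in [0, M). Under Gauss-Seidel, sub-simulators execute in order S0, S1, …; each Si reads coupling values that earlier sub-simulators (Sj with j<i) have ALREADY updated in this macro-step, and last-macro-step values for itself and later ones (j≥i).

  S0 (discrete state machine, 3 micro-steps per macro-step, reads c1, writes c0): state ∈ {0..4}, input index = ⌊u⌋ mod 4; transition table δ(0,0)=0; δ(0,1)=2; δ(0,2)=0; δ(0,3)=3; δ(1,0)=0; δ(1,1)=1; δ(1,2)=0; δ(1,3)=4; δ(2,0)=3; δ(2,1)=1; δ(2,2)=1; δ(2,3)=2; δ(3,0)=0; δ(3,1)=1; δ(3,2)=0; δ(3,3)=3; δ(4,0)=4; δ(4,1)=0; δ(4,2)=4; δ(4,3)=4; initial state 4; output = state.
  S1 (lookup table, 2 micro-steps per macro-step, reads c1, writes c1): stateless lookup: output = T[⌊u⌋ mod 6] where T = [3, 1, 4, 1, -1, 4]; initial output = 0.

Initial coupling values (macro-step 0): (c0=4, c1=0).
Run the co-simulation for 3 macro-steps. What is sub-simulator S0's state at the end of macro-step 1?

macro 1: S0 reads c1=0 → after 3×micro: 4; S1 reads c1=0 → after 2×micro: 3 ⇒ (c0=4, c1=3)
macro 2: S0 reads c1=3 → after 3×micro: 4; S1 reads c1=3 → after 2×micro: 1 ⇒ (c0=4, c1=1)
macro 3: S0 reads c1=1 → after 3×micro: 1; S1 reads c1=1 → after 2×micro: 1 ⇒ (c0=1, c1=1)

S0 state at macro-step 1 = 4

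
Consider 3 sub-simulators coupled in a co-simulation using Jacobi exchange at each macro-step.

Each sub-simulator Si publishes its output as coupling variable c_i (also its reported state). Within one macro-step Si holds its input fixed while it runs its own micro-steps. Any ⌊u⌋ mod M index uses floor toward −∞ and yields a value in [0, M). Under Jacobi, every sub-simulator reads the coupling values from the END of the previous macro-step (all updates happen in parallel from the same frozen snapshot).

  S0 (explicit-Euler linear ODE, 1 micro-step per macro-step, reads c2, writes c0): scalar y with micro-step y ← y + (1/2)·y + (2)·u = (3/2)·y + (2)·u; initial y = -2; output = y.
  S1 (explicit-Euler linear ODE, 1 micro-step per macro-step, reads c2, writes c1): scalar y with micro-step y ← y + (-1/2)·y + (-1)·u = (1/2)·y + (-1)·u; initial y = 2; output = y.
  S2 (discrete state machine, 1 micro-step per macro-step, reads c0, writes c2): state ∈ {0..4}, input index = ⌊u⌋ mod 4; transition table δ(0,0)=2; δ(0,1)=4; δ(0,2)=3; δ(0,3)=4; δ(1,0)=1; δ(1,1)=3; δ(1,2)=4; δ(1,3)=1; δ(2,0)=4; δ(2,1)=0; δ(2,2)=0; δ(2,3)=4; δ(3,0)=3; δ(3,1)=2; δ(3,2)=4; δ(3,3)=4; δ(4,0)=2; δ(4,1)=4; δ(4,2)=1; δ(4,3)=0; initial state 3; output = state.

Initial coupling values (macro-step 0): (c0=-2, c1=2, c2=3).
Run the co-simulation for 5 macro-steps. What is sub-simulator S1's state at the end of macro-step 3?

S1 state at macro-step 3 = -5/2

macro 1: S0 reads c2=3 → after 1×micro: 3; S1 reads c2=3 → after 1×micro: -2; S2 reads c0=-2 → after 1×micro: 4 ⇒ (c0=3, c1=-2, c2=4)
macro 2: S0 reads c2=4 → after 1×micro: 25/2; S1 reads c2=4 → after 1×micro: -5; S2 reads c0=3 → after 1×micro: 0 ⇒ (c0=25/2, c1=-5, c2=0)
macro 3: S0 reads c2=0 → after 1×micro: 75/4; S1 reads c2=0 → after 1×micro: -5/2; S2 reads c0=25/2 → after 1×micro: 2 ⇒ (c0=75/4, c1=-5/2, c2=2)
macro 4: S0 reads c2=2 → after 1×micro: 257/8; S1 reads c2=2 → after 1×micro: -13/4; S2 reads c0=75/4 → after 1×micro: 0 ⇒ (c0=257/8, c1=-13/4, c2=0)
macro 5: S0 reads c2=0 → after 1×micro: 771/16; S1 reads c2=0 → after 1×micro: -13/8; S2 reads c0=257/8 → after 1×micro: 2 ⇒ (c0=771/16, c1=-13/8, c2=2)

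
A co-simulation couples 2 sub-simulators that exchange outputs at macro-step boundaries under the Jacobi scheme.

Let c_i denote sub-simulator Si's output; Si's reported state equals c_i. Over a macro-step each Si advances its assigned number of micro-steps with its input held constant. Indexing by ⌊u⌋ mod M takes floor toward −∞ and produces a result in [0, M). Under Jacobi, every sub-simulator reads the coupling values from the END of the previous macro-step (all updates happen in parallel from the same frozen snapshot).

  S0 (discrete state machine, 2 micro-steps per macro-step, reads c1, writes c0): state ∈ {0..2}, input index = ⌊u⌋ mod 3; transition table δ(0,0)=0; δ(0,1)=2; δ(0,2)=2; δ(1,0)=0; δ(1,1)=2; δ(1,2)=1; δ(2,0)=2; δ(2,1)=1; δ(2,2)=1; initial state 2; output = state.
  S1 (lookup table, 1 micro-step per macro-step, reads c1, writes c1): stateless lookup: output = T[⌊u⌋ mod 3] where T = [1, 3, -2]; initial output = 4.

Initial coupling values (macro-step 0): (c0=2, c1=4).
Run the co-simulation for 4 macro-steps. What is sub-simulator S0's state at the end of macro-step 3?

S0 state at macro-step 3 = 2

macro 1: S0 reads c1=4 → after 2×micro: 2; S1 reads c1=4 → after 1×micro: 3 ⇒ (c0=2, c1=3)
macro 2: S0 reads c1=3 → after 2×micro: 2; S1 reads c1=3 → after 1×micro: 1 ⇒ (c0=2, c1=1)
macro 3: S0 reads c1=1 → after 2×micro: 2; S1 reads c1=1 → after 1×micro: 3 ⇒ (c0=2, c1=3)
macro 4: S0 reads c1=3 → after 2×micro: 2; S1 reads c1=3 → after 1×micro: 1 ⇒ (c0=2, c1=1)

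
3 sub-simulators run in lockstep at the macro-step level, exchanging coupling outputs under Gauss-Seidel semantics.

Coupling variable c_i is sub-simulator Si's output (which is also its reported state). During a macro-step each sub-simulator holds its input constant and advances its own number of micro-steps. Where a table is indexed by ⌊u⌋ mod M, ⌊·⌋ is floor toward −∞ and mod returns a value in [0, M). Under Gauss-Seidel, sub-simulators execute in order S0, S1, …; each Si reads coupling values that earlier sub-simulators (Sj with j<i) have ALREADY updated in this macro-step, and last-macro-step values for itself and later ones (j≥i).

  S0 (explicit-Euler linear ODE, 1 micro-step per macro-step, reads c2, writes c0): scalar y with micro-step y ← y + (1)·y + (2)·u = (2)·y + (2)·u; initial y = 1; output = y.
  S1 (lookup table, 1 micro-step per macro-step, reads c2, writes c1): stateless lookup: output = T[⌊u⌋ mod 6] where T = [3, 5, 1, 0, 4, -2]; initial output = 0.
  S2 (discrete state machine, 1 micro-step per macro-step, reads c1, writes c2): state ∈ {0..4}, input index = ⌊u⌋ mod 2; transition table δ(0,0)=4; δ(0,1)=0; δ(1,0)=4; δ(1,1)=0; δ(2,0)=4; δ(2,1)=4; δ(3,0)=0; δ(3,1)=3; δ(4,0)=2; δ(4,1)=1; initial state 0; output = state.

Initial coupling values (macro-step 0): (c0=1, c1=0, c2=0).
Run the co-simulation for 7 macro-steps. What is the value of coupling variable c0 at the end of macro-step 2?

macro 1: S0 reads c2=0 → after 1×micro: 2; S1 reads c2=0 → after 1×micro: 3; S2 reads c1=3 → after 1×micro: 0 ⇒ (c0=2, c1=3, c2=0)
macro 2: S0 reads c2=0 → after 1×micro: 4; S1 reads c2=0 → after 1×micro: 3; S2 reads c1=3 → after 1×micro: 0 ⇒ (c0=4, c1=3, c2=0)
macro 3: S0 reads c2=0 → after 1×micro: 8; S1 reads c2=0 → after 1×micro: 3; S2 reads c1=3 → after 1×micro: 0 ⇒ (c0=8, c1=3, c2=0)
macro 4: S0 reads c2=0 → after 1×micro: 16; S1 reads c2=0 → after 1×micro: 3; S2 reads c1=3 → after 1×micro: 0 ⇒ (c0=16, c1=3, c2=0)
macro 5: S0 reads c2=0 → after 1×micro: 32; S1 reads c2=0 → after 1×micro: 3; S2 reads c1=3 → after 1×micro: 0 ⇒ (c0=32, c1=3, c2=0)
macro 6: S0 reads c2=0 → after 1×micro: 64; S1 reads c2=0 → after 1×micro: 3; S2 reads c1=3 → after 1×micro: 0 ⇒ (c0=64, c1=3, c2=0)
macro 7: S0 reads c2=0 → after 1×micro: 128; S1 reads c2=0 → after 1×micro: 3; S2 reads c1=3 → after 1×micro: 0 ⇒ (c0=128, c1=3, c2=0)

c0 at macro-step 2 = 4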